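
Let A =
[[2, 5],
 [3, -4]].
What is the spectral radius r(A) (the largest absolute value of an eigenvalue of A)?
r(A) = (2 + sqrt(96))/2 ≈ 5.899

The eigenvalues of A are the roots of its characteristic polynomial. With M = A (coefficients from the trace and determinant):
  p(λ) = det(λ I - M) = λ^2 + 2λ - 23.
For λ^2 + 2λ - 23 the discriminant is 96. It is nonnegative but not a perfect square, so the roots are real and irrational: λ = (-2 ± sqrt(96))/2 ≈ 3.899, -5.899.
Thus the eigenvalues (to 4 decimals) are 3.899 (modulus 3.899); -5.899 (modulus 5.899). The spectral radius is the largest modulus: r(A) = (2 + sqrt(96))/2 ≈ 5.899. (Cross-check: r(A) ≤ ||A||_2 ≈ 6.4142; equality holds whenever A is normal, though it can also hold for some non-normal A.)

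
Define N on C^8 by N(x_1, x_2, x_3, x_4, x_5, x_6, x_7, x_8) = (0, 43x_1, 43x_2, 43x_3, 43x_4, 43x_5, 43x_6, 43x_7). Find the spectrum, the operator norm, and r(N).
sigma(N) = {0}; ||N|| = 43; r(N) = 0. (N is nilpotent with N^8 = 0.)

On C^8, N is a strictly lower-triangular matrix with 43 on the subdiagonal and zeros elsewhere, so its characteristic polynomial is lambda^8 and every eigenvalue is 0: sigma(N) = {0}. For the operator norm, N e_i = 43e_{i+1} for i = 1, ..., 7 and N e_8 = 0, so the singular values of N are 43 (with multiplicity 7) and 0; hence ||N|| = 43. The spectral radius r(N) = max|lambda| = 0. Note ||N|| > r(N) — characteristic of non-normal nilpotent operators. Indeed N^8 = 0.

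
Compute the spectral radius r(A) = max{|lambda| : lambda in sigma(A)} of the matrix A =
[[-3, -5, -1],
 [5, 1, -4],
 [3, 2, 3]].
r(A) ≈ 5.7083

The eigenvalues of A are the roots of its characteristic polynomial. With M = A (coefficients from the trace, the sum of principal 2x2 minors, and det A):
  p(λ) = det(λ I - M) = λ^3 - λ^2 + 27λ - 95.
No integer candidate from the rational root theorem (±divisors of 95) is a root, so the roots are irrational. The cubic discriminant is Δ = -275888 < 0, so there is one real root and a complex-conjugate pair. p(2) = -37 and p(3) = 4 have opposite signs, so a root lies in (2, 3); Newton's method refines it to λ ≈ 2.9155. Dividing out (λ - (2.9155)) leaves approximately λ^2 + 1.9155λ + 32.5846. For λ^2 + 1.9155λ + 32.5846 the discriminant is -126.6692. It is negative, so the remaining roots are the complex-conjugate pair λ ≈ -0.9577 ± 5.6274i. Their product equals the constant term, so |λ|^2 ≈ 32.5846 and |λ| ≈ 5.7083.
Thus the eigenvalues (to 4 decimals) are 2.9155 (modulus 2.9155); -0.9577 ± 5.6274i (modulus 5.7083). The spectral radius is the largest modulus: r(A) ≈ 5.7083. (Cross-check: r(A) ≤ ||A||_2 ≈ 7.9632; equality holds whenever A is normal, though it can also hold for some non-normal A.)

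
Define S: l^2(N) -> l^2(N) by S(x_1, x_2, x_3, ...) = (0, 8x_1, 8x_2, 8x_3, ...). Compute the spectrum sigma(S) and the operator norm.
sigma(S) = closed disk {z in C : |z| ≤ 8}; ||S|| = 8

Note S = 8·U where U is the unit right shift (U x)_k = x_{k-1} (with x_0 := 0); so ||S|| = 8||U|| and sigma(S) = 8·sigma(U). ||S x||^2 = sum_{k≥1} |8x_k|^2 = 64||x||^2, so ||S|| = 8 and sigma(S) ⊂ {|z| ≤ 8}. For any |lambda| < 8, the equation (S - lambda I) x = 0 forces x_1 = 0, then 8x_k = lambda x_{k+1} ⇒ x = 0, so S has no eigenvalues. But (S - lambda I) is not surjective for |lambda| < 8: solving (S - lambda I) x = e_1 would require x_n proportional to (lambda/8)^(-n), which is not in l^2. So every |lambda| < 8 lies in the residual spectrum. The boundary |lambda| = 8 is in the approximate point spectrum (the spectrum is closed). Hence sigma(S) is the closed disk of radius 8.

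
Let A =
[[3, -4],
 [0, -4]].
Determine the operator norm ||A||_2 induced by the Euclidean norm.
||A||_2 = sqrt((41 + sqrt(1105))/2) ≈ 6.0927 (= sqrt(largest eigenvalue of A^T A))

||A||_2 = sigma_max(A) = sqrt(lambda_max(A^T A)). Form the symmetric matrix M = A^T A =
[[9, -12],
 [-12, 32]].
Its characteristic polynomial (trace, determinant of M give the coefficients) is
  p(λ) = det(λ I - M) = λ^2 - 41λ + 144.
For λ^2 - 41λ + 144 the discriminant is 1105. It is nonnegative but not a perfect square, so the roots are real and irrational: λ = (41 ± sqrt(1105))/2 ≈ 37.1208, 3.8792.
So the eigenvalues of A^T A are ≈ 3.8792, 37.1208 (all ≥ 0, as they must be for A^T A). The largest is λ_max = (41 + sqrt(1105))/2 ≈ 37.1208, hence ||A||_2 = sqrt(λ_max) = sqrt((41 + sqrt(1105))/2) ≈ 6.0927.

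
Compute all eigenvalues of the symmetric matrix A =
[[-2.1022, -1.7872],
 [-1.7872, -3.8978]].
sigma(A) ≈ {-5, -1}

A is real symmetric, so its spectrum consists of real eigenvalues. Expanding the characteristic polynomial of the displayed matrix gives
  det(λ I - A) = p(λ) = λ^2 + (6)λ + (5).
Solving p(λ) = 0 yields eigenvalues ≈ -5, -1. (A is shown rounded to 4 decimals, so these recover the underlying integer eigenvalues to within that precision.)
Verification: the trace of A = -6 equals the sum of eigenvalues -6, and det(A) ≈ 4.9999 matches the eigenvalue product 5.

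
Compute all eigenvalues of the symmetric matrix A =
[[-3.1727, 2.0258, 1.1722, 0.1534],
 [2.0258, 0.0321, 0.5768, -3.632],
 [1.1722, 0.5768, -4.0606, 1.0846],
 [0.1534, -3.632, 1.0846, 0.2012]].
sigma(A) ≈ {-5, -1, 4} (-5 with multiplicity 2)

A is real symmetric, so its spectrum consists of real eigenvalues. Expanding the characteristic polynomial of the displayed matrix gives
  det(λ I - A) = p(λ) = λ^4 + (7)λ^3 + (-9)λ^2 + (-115)λ + (-100.0014).
Solving p(λ) = 0 yields eigenvalues ≈ -5, -5, -1, 4. (A is shown rounded to 4 decimals, so these recover the underlying integer eigenvalues to within that precision.)
Verification: the trace of A = -7 equals the sum of eigenvalues -7, and det(A) ≈ -100.0014 matches the eigenvalue product -100.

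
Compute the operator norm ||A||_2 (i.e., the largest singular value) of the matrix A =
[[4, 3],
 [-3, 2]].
||A||_2 = sqrt((38 + sqrt(288))/2) ≈ 5.2426 (= sqrt(largest eigenvalue of A^T A))

||A||_2 = sigma_max(A) = sqrt(lambda_max(A^T A)). Form the symmetric matrix M = A^T A =
[[25, 6],
 [6, 13]].
Its characteristic polynomial (trace, determinant of M give the coefficients) is
  p(λ) = det(λ I - M) = λ^2 - 38λ + 289.
For λ^2 - 38λ + 289 the discriminant is 288. It is nonnegative but not a perfect square, so the roots are real and irrational: λ = (38 ± sqrt(288))/2 ≈ 27.4853, 10.5147.
So the eigenvalues of A^T A are ≈ 10.5147, 27.4853 (all ≥ 0, as they must be for A^T A). The largest is λ_max = (38 + sqrt(288))/2 ≈ 27.4853, hence ||A||_2 = sqrt(λ_max) = sqrt((38 + sqrt(288))/2) ≈ 5.2426.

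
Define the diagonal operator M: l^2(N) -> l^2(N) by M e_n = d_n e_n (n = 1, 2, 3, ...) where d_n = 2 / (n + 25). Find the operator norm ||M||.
||M|| = 1/13 (attained at n = 1)

For M diagonal, ||M|| = sup_n |d_n| = sup_n 2/(n + 25). This is positive and strictly decreasing in n, so the supremum is attained at n = 1: d_1 = 2/(1 + 25) = 1/13. Hence ||M|| = 1/13.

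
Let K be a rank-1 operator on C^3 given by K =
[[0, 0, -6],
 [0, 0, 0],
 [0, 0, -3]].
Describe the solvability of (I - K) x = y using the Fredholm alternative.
(I - K) is invertible (det(I - K) = 4 ≠ 0), so for every y in C^3 the equation (I - K) x = y has a unique solution.

K has rank 1, so it is an outer product K = u v^T: every row of K is a multiple of one row vector. Reading off the entries, u = (2, 0, 1) and v = (0, 0, -3) (row i of K equals u_i·v^T). A rank-one matrix u v^T satisfies K u = u (v·u) and kills the (2)-dimensional subspace v^⊥, so its characteristic polynomial is lambda^2 (lambda - v·u) with v·u = tr K = -3. Hence the eigenvalues of I - K are 1 (multiplicity 2) and 1 - (-3) = 4, so det(I - K) = 4. (Direct check: I - K =
[[1, 0, 6],
 [0, 1, 0],
 [0, 0, 4]]
has determinant 4.) The finite-dimensional Fredholm alternative says: either (I - K) is invertible, or ker(I - K) ≠ {0} and then range(I - K) = ker((I - K)^*)^⊥, with dim ker(I - K) = dim ker((I - K)^*). Since det(I - K) ≠ 0, 1 is not an eigenvalue of K and ker(I - K) = {0}, so we are in the first case: for every y there is a unique x = (I - K)^(-1) y. Explicitly, by the Sherman–Morrison formula, (I - u v^T)^(-1) = I + u v^T/(1 - v·u), i.e. (I - K)^(-1) = I + K/(4).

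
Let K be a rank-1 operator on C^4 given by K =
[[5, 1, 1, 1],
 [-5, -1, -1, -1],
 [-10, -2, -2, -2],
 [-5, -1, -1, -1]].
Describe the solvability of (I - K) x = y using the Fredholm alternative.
(I - K) is singular (det(I - K) = 0, i.e. 1 ∈ sigma(K)). (I - K) x = y is solvable iff y ⊥ ker((I - K)^*) = span{(5, 1, 1, 1)}, i.e. iff 5y_1 + y_2 + y_3 + y_4 = 0. When solvable, the solutions are x = y + c·(1, -1, -2, -1), c arbitrary (ker(I - K) = span{(1, -1, -2, -1)}, dimension 1).

K has rank 1, so it is an outer product K = u v^T: every row of K is a multiple of one row vector. Reading off the entries, u = (1, -1, -2, -1) and v = (5, 1, 1, 1) (row i of K equals u_i·v^T). A rank-one matrix u v^T satisfies K u = u (v·u) and kills the (3)-dimensional subspace v^⊥, so its characteristic polynomial is lambda^3 (lambda - v·u) with v·u = tr K = 1. Hence the eigenvalues of I - K are 1 (multiplicity 3) and 1 - (1) = 0, so det(I - K) = 0. (Direct check: I - K =
[[-4, -1, -1, -1],
 [5, 2, 1, 1],
 [10, 2, 3, 2],
 [5, 1, 1, 2]]
has determinant 0.) So 1 is an eigenvalue of K and (I - K) is not invertible. The finite-dimensional Fredholm alternative says: either (I - K) is invertible, or ker(I - K) ≠ {0} and then range(I - K) = ker((I - K)^*)^⊥, with dim ker(I - K) = dim ker((I - K)^*). We are in the second case, so we need both kernels. Kernel of I - K: (I - K) u = u - u (v·u) = u - u = 0, so ker(I - K) = span{u} = span{(1, -1, -2, -1)} (it is exactly 1-dimensional because rank(I - K) = 3). Kernel of the adjoint: K is real, so (I - K)^* = I - K^T = I - v u^T, and (I - v u^T) v = v - v (u·v) = 0; hence ker((I - K)^*) = span{v} = span{(5, 1, 1, 1)}. Therefore (I - K) x = y is solvable iff <y, v> = 0, i.e. iff 5y_1 + y_2 + y_3 + y_4 = 0. When this holds, K y = u (v·y) = 0, so (I - K) y = y and x = y is a particular solution; the full solution set is the line x = y + c·u = y + c·(1, -1, -2, -1), c ∈ C.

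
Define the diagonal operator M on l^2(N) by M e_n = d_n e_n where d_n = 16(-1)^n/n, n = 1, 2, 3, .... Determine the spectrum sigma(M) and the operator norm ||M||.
sigma(M) = {16(-1)^n/n : n ≥ 1} ∪ {0}; ||M|| = 16

A bounded diagonal operator on l^2 with diagonal entries d_n has spectrum equal to the closure of {d_n : n ≥ 1}: every d_n is an eigenvalue (with eigenvector e_n), so {d_n} ⊂ sigma(M); the spectrum is closed, so its closure is too; and for lambda not in the closure, (M - lambda I) has bounded inverse (the diagonal entries 1/(d_n - lambda) are bounded). For our sequence d_n = 16(-1)^n/n, n = 1, 2, 3, ...:
  - {d_n} = {16(-1)^n/n : n ≥ 1}; the only limit point is 0
  - closure = {16(-1)^n/n : n ≥ 1} ∪ {0}
For the norm: a diagonal operator has ||M|| = sup_n |d_n|. Here |d_n| = 16/n is decreasing, so sup_n |d_n| = |d_1| = 16. So ||M|| = 16.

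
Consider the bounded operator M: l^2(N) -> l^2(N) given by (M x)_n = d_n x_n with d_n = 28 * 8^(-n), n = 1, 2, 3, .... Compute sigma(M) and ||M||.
sigma(M) = {28 * 8^(-n) : n ≥ 1} ∪ {0}; ||M|| = 7/2

A bounded diagonal operator on l^2 with diagonal entries d_n has spectrum equal to the closure of {d_n : n ≥ 1}: every d_n is an eigenvalue (with eigenvector e_n), so {d_n} ⊂ sigma(M); the spectrum is closed, so its closure is too; and for lambda not in the closure, (M - lambda I) has bounded inverse (the diagonal entries 1/(d_n - lambda) are bounded). For our sequence d_n = 28 * 8^(-n), n = 1, 2, 3, ...:
  - {d_n} = {28 * 8^(-n) : n ≥ 1}; the only limit point is 0
  - closure = {28 * 8^(-n) : n ≥ 1} ∪ {0}
For the norm: a diagonal operator has ||M|| = sup_n |d_n|. Here d_n = 28 * 8^(-n) is positive and decreasing, so sup_n |d_n| = d_1 = 28/8 = 7/2. So ||M|| = 7/2.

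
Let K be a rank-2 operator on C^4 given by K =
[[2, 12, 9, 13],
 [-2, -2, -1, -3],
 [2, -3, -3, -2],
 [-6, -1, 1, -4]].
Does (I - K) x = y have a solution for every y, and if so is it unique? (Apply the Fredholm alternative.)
(I - K) is invertible (det(I - K) = 96 ≠ 0), so for every y in C^4 the equation (I - K) x = y has a unique solution.

K has rank 2 and factors as K = U V^T = u1 v1^T + u2 v2^T with u1 = (-2, 0, 1, -1), v1 = (2, -3, -3, -2), u2 = (3, -1, 0, -2), v2 = (2, 2, 1, 3) (multiplying out reproduces the displayed K). The nonzero eigenvalues of U V^T coincide with those of the 2 x 2 matrix G = V^T U = [[v1·u1, v1·u2], [v2·u1, v2·u2]] = [[-5, 13], [-6, -2]], and by the Sylvester determinant identity det(I_4 - U V^T) = det(I_2 - V^T U) = det([[6, -13], [6, 3]]) = (6)(3) - (-13)(6) = 96. (Direct check: I - K =
[[-1, -12, -9, -13],
 [2, 3, 1, 3],
 [-2, 3, 4, 2],
 [6, 1, -1, 5]]
has determinant 96.) The finite-dimensional Fredholm alternative says: either (I - K) is invertible, or ker(I - K) ≠ {0} and then range(I - K) = ker((I - K)^*)^⊥, with dim ker(I - K) = dim ker((I - K)^*). Since det(I - K) ≠ 0, 1 is not an eigenvalue of K and ker(I - K) = {0}, so we are in the first case: for every y there is a unique x = (I - K)^(-1) y. (Explicitly, by the Woodbury identity, (I - U V^T)^(-1) = I + U (I_2 - G)^(-1) V^T.)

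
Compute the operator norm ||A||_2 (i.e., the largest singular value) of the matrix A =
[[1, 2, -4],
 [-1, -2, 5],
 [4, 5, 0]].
||A||_2 ≈ 8.1426 (= sqrt(largest eigenvalue of A^T A))

||A||_2 = sigma_max(A) = sqrt(lambda_max(A^T A)). Form the symmetric matrix M = A^T A =
[[18, 24, -9],
 [24, 33, -18],
 [-9, -18, 41]].
Its characteristic polynomial (trace, sum of principal 2x2 minors, determinant of M give the coefficients) is
  p(λ) = det(λ I - M) = λ^3 - 92λ^2 + 1704λ - 9.
No integer candidate from the rational root theorem (±divisors of 9) is a root, so the roots are irrational. The cubic discriminant is Δ = 4782520629 > 0, so there are three distinct real roots. p(0) = -9 and p(1) = 1604 have opposite signs, so a root lies in (0, 1); Newton's method refines it to λ ≈ 0.0053. p(25) = 716 and p(26) = -321 have opposite signs, so a root lies in (25, 26); Newton's method refines it to λ ≈ 25.6936. p(66) = -801 and p(67) = 1934 have opposite signs, so a root lies in (66, 67); Newton's method refines it to λ ≈ 66.3011. Check (Vieta): the three roots sum to 92, matching tr M = 92.
So the eigenvalues of A^T A are ≈ 0.0053, 25.6936, 66.3011 (all ≥ 0, as they must be for A^T A). The largest is λ_max ≈ 66.3011, hence ||A||_2 = sqrt(λ_max) ≈ 8.1426.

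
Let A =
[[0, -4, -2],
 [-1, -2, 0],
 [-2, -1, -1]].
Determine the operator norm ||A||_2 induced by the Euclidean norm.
||A||_2 ≈ 5.0983 (= sqrt(largest eigenvalue of A^T A))

||A||_2 = sigma_max(A) = sqrt(lambda_max(A^T A)). Form the symmetric matrix M = A^T A =
[[5, 4, 2],
 [4, 21, 9],
 [2, 9, 5]].
Its characteristic polynomial (trace, sum of principal 2x2 minors, determinant of M give the coefficients) is
  p(λ) = det(λ I - M) = λ^3 - 31λ^2 + 134λ - 100.
No integer candidate from the rational root theorem (±divisors of 100) is a root, so the roots are irrational. The cubic discriminant is Δ = 2922100 > 0, so there are three distinct real roots. p(0) = -100 and p(1) = 4 have opposite signs, so a root lies in (0, 1); Newton's method refines it to λ ≈ 0.9477. p(4) = 4 and p(5) = -80 have opposite signs, so a root lies in (4, 5); Newton's method refines it to λ ≈ 4.0596. p(25) = -500 and p(26) = 4 have opposite signs, so a root lies in (25, 26); Newton's method refines it to λ ≈ 25.9927. Check (Vieta): the three roots sum to 31, matching tr M = 31.
So the eigenvalues of A^T A are ≈ 0.9477, 4.0596, 25.9927 (all ≥ 0, as they must be for A^T A). The largest is λ_max ≈ 25.9927, hence ||A||_2 = sqrt(λ_max) ≈ 5.0983.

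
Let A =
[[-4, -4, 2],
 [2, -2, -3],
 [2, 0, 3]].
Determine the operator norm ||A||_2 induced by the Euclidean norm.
||A||_2 ≈ 6.144 (= sqrt(largest eigenvalue of A^T A))

||A||_2 = sigma_max(A) = sqrt(lambda_max(A^T A)). Form the symmetric matrix M = A^T A =
[[24, 12, -8],
 [12, 20, -2],
 [-8, -2, 22]].
Its characteristic polynomial (trace, sum of principal 2x2 minors, determinant of M give the coefficients) is
  p(λ) = det(λ I - M) = λ^3 - 66λ^2 + 1236λ - 6400.
No integer candidate from the rational root theorem (±divisors of 6400) is a root, so the roots are irrational. The cubic discriminant is Δ = 33452352 > 0, so there are three distinct real roots. p(8) = -224 and p(9) = 107 have opposite signs, so a root lies in (8, 9); Newton's method refines it to λ ≈ 8.649. p(19) = 117 and p(20) = -80 have opposite signs, so a root lies in (19, 20); Newton's method refines it to λ ≈ 19.6029. p(37) = -369 and p(38) = 136 have opposite signs, so a root lies in (37, 38); Newton's method refines it to λ ≈ 37.7481. Check (Vieta): the three roots sum to 66, matching tr M = 66.
So the eigenvalues of A^T A are ≈ 8.649, 19.6029, 37.7481 (all ≥ 0, as they must be for A^T A). The largest is λ_max ≈ 37.7481, hence ||A||_2 = sqrt(λ_max) ≈ 6.144.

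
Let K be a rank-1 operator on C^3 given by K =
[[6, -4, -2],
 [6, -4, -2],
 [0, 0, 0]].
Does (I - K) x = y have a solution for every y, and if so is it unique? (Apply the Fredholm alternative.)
(I - K) is invertible (det(I - K) = -1 ≠ 0), so for every y in C^3 the equation (I - K) x = y has a unique solution.

K has rank 1, so it is an outer product K = u v^T: every row of K is a multiple of one row vector. Reading off the entries, u = (2, 2, 0) and v = (3, -2, -1) (row i of K equals u_i·v^T). A rank-one matrix u v^T satisfies K u = u (v·u) and kills the (2)-dimensional subspace v^⊥, so its characteristic polynomial is lambda^2 (lambda - v·u) with v·u = tr K = 2. Hence the eigenvalues of I - K are 1 (multiplicity 2) and 1 - (2) = -1, so det(I - K) = -1. (Direct check: I - K =
[[-5, 4, 2],
 [-6, 5, 2],
 [0, 0, 1]]
has determinant -1.) The finite-dimensional Fredholm alternative says: either (I - K) is invertible, or ker(I - K) ≠ {0} and then range(I - K) = ker((I - K)^*)^⊥, with dim ker(I - K) = dim ker((I - K)^*). Since det(I - K) ≠ 0, 1 is not an eigenvalue of K and ker(I - K) = {0}, so we are in the first case: for every y there is a unique x = (I - K)^(-1) y. Explicitly, by the Sherman–Morrison formula, (I - u v^T)^(-1) = I + u v^T/(1 - v·u), i.e. (I - K)^(-1) = I - K.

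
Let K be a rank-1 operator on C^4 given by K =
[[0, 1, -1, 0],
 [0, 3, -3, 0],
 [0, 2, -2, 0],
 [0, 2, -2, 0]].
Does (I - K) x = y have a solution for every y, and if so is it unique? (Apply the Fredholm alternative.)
(I - K) is singular (det(I - K) = 0, i.e. 1 ∈ sigma(K)). (I - K) x = y is solvable iff y ⊥ ker((I - K)^*) = span{(0, 1, -1, 0)}, i.e. iff y_2 - y_3 = 0. When solvable, the solutions are x = y + c·(1, 3, 2, 2), c arbitrary (ker(I - K) = span{(1, 3, 2, 2)}, dimension 1).

K has rank 1, so it is an outer product K = u v^T: every row of K is a multiple of one row vector. Reading off the entries, u = (1, 3, 2, 2) and v = (0, 1, -1, 0) (row i of K equals u_i·v^T). A rank-one matrix u v^T satisfies K u = u (v·u) and kills the (3)-dimensional subspace v^⊥, so its characteristic polynomial is lambda^3 (lambda - v·u) with v·u = tr K = 1. Hence the eigenvalues of I - K are 1 (multiplicity 3) and 1 - (1) = 0, so det(I - K) = 0. (Direct check: I - K =
[[1, -1, 1, 0],
 [0, -2, 3, 0],
 [0, -2, 3, 0],
 [0, -2, 2, 1]]
has determinant 0.) So 1 is an eigenvalue of K and (I - K) is not invertible. The finite-dimensional Fredholm alternative says: either (I - K) is invertible, or ker(I - K) ≠ {0} and then range(I - K) = ker((I - K)^*)^⊥, with dim ker(I - K) = dim ker((I - K)^*). We are in the second case, so we need both kernels. Kernel of I - K: (I - K) u = u - u (v·u) = u - u = 0, so ker(I - K) = span{u} = span{(1, 3, 2, 2)} (it is exactly 1-dimensional because rank(I - K) = 3). Kernel of the adjoint: K is real, so (I - K)^* = I - K^T = I - v u^T, and (I - v u^T) v = v - v (u·v) = 0; hence ker((I - K)^*) = span{v} = span{(0, 1, -1, 0)}. Therefore (I - K) x = y is solvable iff <y, v> = 0, i.e. iff y_2 - y_3 = 0. When this holds, K y = u (v·y) = 0, so (I - K) y = y and x = y is a particular solution; the full solution set is the line x = y + c·u = y + c·(1, 3, 2, 2), c ∈ C.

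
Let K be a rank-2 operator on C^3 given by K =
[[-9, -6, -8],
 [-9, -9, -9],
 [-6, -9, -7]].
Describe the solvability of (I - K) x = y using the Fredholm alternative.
(I - K) is invertible (det(I - K) = 50 ≠ 0), so for every y in C^3 the equation (I - K) x = y has a unique solution.

K has rank 2 and factors as K = U V^T = u1 v1^T + u2 v2^T with u1 = (-3, -3, -2), v1 = (3, 0, 2), u2 = (2, 3, 3), v2 = (0, -3, -1) (multiplying out reproduces the displayed K). The nonzero eigenvalues of U V^T coincide with those of the 2 x 2 matrix G = V^T U = [[v1·u1, v1·u2], [v2·u1, v2·u2]] = [[-13, 12], [11, -12]], and by the Sylvester determinant identity det(I_3 - U V^T) = det(I_2 - V^T U) = det([[14, -12], [-11, 13]]) = (14)(13) - (-12)(-11) = 50. (Direct check: I - K =
[[10, 6, 8],
 [9, 10, 9],
 [6, 9, 8]]
has determinant 50.) The finite-dimensional Fredholm alternative says: either (I - K) is invertible, or ker(I - K) ≠ {0} and then range(I - K) = ker((I - K)^*)^⊥, with dim ker(I - K) = dim ker((I - K)^*). Since det(I - K) ≠ 0, 1 is not an eigenvalue of K and ker(I - K) = {0}, so we are in the first case: for every y there is a unique x = (I - K)^(-1) y. (Explicitly, by the Woodbury identity, (I - U V^T)^(-1) = I + U (I_2 - G)^(-1) V^T.)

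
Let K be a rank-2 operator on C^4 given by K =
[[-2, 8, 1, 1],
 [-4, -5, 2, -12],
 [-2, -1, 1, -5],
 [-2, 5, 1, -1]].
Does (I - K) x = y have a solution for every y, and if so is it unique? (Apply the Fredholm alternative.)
(I - K) is invertible (det(I - K) = 120 ≠ 0), so for every y in C^4 the equation (I - K) x = y has a unique solution.

K has rank 2 and factors as K = U V^T = u1 v1^T + u2 v2^T with u1 = (-2, 3, 1, -1), v1 = (0, -3, 0, -2), u2 = (-1, -2, -1, -1), v2 = (2, -2, -1, 3) (multiplying out reproduces the displayed K). The nonzero eigenvalues of U V^T coincide with those of the 2 x 2 matrix G = V^T U = [[v1·u1, v1·u2], [v2·u1, v2·u2]] = [[-7, 8], [-14, 0]], and by the Sylvester determinant identity det(I_4 - U V^T) = det(I_2 - V^T U) = det([[8, -8], [14, 1]]) = (8)(1) - (-8)(14) = 120. (Direct check: I - K =
[[3, -8, -1, -1],
 [4, 6, -2, 12],
 [2, 1, 0, 5],
 [2, -5, -1, 2]]
has determinant 120.) The finite-dimensional Fredholm alternative says: either (I - K) is invertible, or ker(I - K) ≠ {0} and then range(I - K) = ker((I - K)^*)^⊥, with dim ker(I - K) = dim ker((I - K)^*). Since det(I - K) ≠ 0, 1 is not an eigenvalue of K and ker(I - K) = {0}, so we are in the first case: for every y there is a unique x = (I - K)^(-1) y. (Explicitly, by the Woodbury identity, (I - U V^T)^(-1) = I + U (I_2 - G)^(-1) V^T.)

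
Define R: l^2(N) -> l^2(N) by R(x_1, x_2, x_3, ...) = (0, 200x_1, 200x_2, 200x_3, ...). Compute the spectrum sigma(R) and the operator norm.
sigma(R) = closed disk {z in C : |z| ≤ 200}; ||R|| = 200

Note R = 200·U where U is the unit right shift (U x)_k = x_{k-1} (with x_0 := 0); so ||R|| = 200||U|| and sigma(R) = 200·sigma(U). ||R x||^2 = sum_{k≥1} |200x_k|^2 = 40000||x||^2, so ||R|| = 200 and sigma(R) ⊂ {|z| ≤ 200}. For any |lambda| < 200, the equation (R - lambda I) x = 0 forces x_1 = 0, then 200x_k = lambda x_{k+1} ⇒ x = 0, so R has no eigenvalues. But (R - lambda I) is not surjective for |lambda| < 200: solving (R - lambda I) x = e_1 would require x_n proportional to (lambda/200)^(-n), which is not in l^2. So every |lambda| < 200 lies in the residual spectrum. The boundary |lambda| = 200 is in the approximate point spectrum (the spectrum is closed). Hence sigma(R) is the closed disk of radius 200.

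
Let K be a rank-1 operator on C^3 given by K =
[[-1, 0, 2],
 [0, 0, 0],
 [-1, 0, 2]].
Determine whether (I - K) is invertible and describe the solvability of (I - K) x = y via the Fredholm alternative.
(I - K) is singular (det(I - K) = 0, i.e. 1 ∈ sigma(K)). (I - K) x = y is solvable iff y ⊥ ker((I - K)^*) = span{(-1, 0, 2)}, i.e. iff -y_1 + 2y_3 = 0. When solvable, the solutions are x = y + c·(1, 0, 1), c arbitrary (ker(I - K) = span{(1, 0, 1)}, dimension 1).

K has rank 1, so it is an outer product K = u v^T: every row of K is a multiple of one row vector. Reading off the entries, u = (1, 0, 1) and v = (-1, 0, 2) (row i of K equals u_i·v^T). A rank-one matrix u v^T satisfies K u = u (v·u) and kills the (2)-dimensional subspace v^⊥, so its characteristic polynomial is lambda^2 (lambda - v·u) with v·u = tr K = 1. Hence the eigenvalues of I - K are 1 (multiplicity 2) and 1 - (1) = 0, so det(I - K) = 0. (Direct check: I - K =
[[2, 0, -2],
 [0, 1, 0],
 [1, 0, -1]]
has determinant 0.) So 1 is an eigenvalue of K and (I - K) is not invertible. The finite-dimensional Fredholm alternative says: either (I - K) is invertible, or ker(I - K) ≠ {0} and then range(I - K) = ker((I - K)^*)^⊥, with dim ker(I - K) = dim ker((I - K)^*). We are in the second case, so we need both kernels. Kernel of I - K: (I - K) u = u - u (v·u) = u - u = 0, so ker(I - K) = span{u} = span{(1, 0, 1)} (it is exactly 1-dimensional because rank(I - K) = 2). Kernel of the adjoint: K is real, so (I - K)^* = I - K^T = I - v u^T, and (I - v u^T) v = v - v (u·v) = 0; hence ker((I - K)^*) = span{v} = span{(-1, 0, 2)}. Therefore (I - K) x = y is solvable iff <y, v> = 0, i.e. iff -y_1 + 2y_3 = 0. When this holds, K y = u (v·y) = 0, so (I - K) y = y and x = y is a particular solution; the full solution set is the line x = y + c·u = y + c·(1, 0, 1), c ∈ C.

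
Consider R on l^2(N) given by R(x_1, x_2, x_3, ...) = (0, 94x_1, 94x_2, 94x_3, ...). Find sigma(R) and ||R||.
sigma(R) = closed disk {z in C : |z| ≤ 94}; ||R|| = 94

Note R = 94·U where U is the unit right shift (U x)_k = x_{k-1} (with x_0 := 0); so ||R|| = 94||U|| and sigma(R) = 94·sigma(U). ||R x||^2 = sum_{k≥1} |94x_k|^2 = 8836||x||^2, so ||R|| = 94 and sigma(R) ⊂ {|z| ≤ 94}. For any |lambda| < 94, the equation (R - lambda I) x = 0 forces x_1 = 0, then 94x_k = lambda x_{k+1} ⇒ x = 0, so R has no eigenvalues. But (R - lambda I) is not surjective for |lambda| < 94: solving (R - lambda I) x = e_1 would require x_n proportional to (lambda/94)^(-n), which is not in l^2. So every |lambda| < 94 lies in the residual spectrum. The boundary |lambda| = 94 is in the approximate point spectrum (the spectrum is closed). Hence sigma(R) is the closed disk of radius 94.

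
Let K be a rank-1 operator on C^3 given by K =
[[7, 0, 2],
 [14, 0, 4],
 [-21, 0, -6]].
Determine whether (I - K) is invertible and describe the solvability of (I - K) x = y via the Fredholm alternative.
(I - K) is singular (det(I - K) = 0, i.e. 1 ∈ sigma(K)). (I - K) x = y is solvable iff y ⊥ ker((I - K)^*) = span{(7, 0, 2)}, i.e. iff 7y_1 + 2y_3 = 0. When solvable, the solutions are x = y + c·(1, 2, -3), c arbitrary (ker(I - K) = span{(1, 2, -3)}, dimension 1).

K has rank 1, so it is an outer product K = u v^T: every row of K is a multiple of one row vector. Reading off the entries, u = (1, 2, -3) and v = (7, 0, 2) (row i of K equals u_i·v^T). A rank-one matrix u v^T satisfies K u = u (v·u) and kills the (2)-dimensional subspace v^⊥, so its characteristic polynomial is lambda^2 (lambda - v·u) with v·u = tr K = 1. Hence the eigenvalues of I - K are 1 (multiplicity 2) and 1 - (1) = 0, so det(I - K) = 0. (Direct check: I - K =
[[-6, 0, -2],
 [-14, 1, -4],
 [21, 0, 7]]
has determinant 0.) So 1 is an eigenvalue of K and (I - K) is not invertible. The finite-dimensional Fredholm alternative says: either (I - K) is invertible, or ker(I - K) ≠ {0} and then range(I - K) = ker((I - K)^*)^⊥, with dim ker(I - K) = dim ker((I - K)^*). We are in the second case, so we need both kernels. Kernel of I - K: (I - K) u = u - u (v·u) = u - u = 0, so ker(I - K) = span{u} = span{(1, 2, -3)} (it is exactly 1-dimensional because rank(I - K) = 2). Kernel of the adjoint: K is real, so (I - K)^* = I - K^T = I - v u^T, and (I - v u^T) v = v - v (u·v) = 0; hence ker((I - K)^*) = span{v} = span{(7, 0, 2)}. Therefore (I - K) x = y is solvable iff <y, v> = 0, i.e. iff 7y_1 + 2y_3 = 0. When this holds, K y = u (v·y) = 0, so (I - K) y = y and x = y is a particular solution; the full solution set is the line x = y + c·u = y + c·(1, 2, -3), c ∈ C.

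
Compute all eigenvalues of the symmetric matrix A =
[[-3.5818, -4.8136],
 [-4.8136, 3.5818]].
sigma(A) ≈ {-6, 6}

A is real symmetric, so its spectrum consists of real eigenvalues. Expanding the characteristic polynomial of the displayed matrix gives
  det(λ I - A) = p(λ) = λ^2 + (0)λ + (-36).
Solving p(λ) = 0 yields eigenvalues ≈ -6, 6. (A is shown rounded to 4 decimals, so these recover the underlying integer eigenvalues to within that precision.)
Verification: the trace of A = 0 equals the sum of eigenvalues 0, and det(A) ≈ -36.0000 matches the eigenvalue product -36.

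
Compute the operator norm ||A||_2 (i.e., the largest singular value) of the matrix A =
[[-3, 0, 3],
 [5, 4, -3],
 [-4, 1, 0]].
||A||_2 ≈ 8.3791 (= sqrt(largest eigenvalue of A^T A))

||A||_2 = sigma_max(A) = sqrt(lambda_max(A^T A)). Form the symmetric matrix M = A^T A =
[[50, 16, -24],
 [16, 17, -12],
 [-24, -12, 18]].
Its characteristic polynomial (trace, sum of principal 2x2 minors, determinant of M give the coefficients) is
  p(λ) = det(λ I - M) = λ^3 - 85λ^2 + 1080λ - 2916.
No integer candidate from the rational root theorem (±divisors of 2916) is a root, so the roots are irrational. The cubic discriminant is Δ = 814053888 > 0, so there are three distinct real roots. p(3) = -414 and p(4) = 108 have opposite signs, so a root lies in (3, 4); Newton's method refines it to λ ≈ 3.7677. p(11) = 10 and p(12) = -468 have opposite signs, so a root lies in (11, 12); Newton's method refines it to λ ≈ 11.0234. p(70) = -816 and p(71) = 3190 have opposite signs, so a root lies in (70, 71); Newton's method refines it to λ ≈ 70.2089. Check (Vieta): the three roots sum to 85, matching tr M = 85.
So the eigenvalues of A^T A are ≈ 3.7677, 11.0234, 70.2089 (all ≥ 0, as they must be for A^T A). The largest is λ_max ≈ 70.2089, hence ||A||_2 = sqrt(λ_max) ≈ 8.3791.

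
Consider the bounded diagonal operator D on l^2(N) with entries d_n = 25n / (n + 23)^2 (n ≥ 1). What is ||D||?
||D|| = 25/92 (attained at n = 23)

For D diagonal, ||D|| = sup_n |d_n|. Treat f(x) = 25x / (x + 23)^2 for real x > 0. By the quotient rule, f'(x) = 25(23 - x)/(x + 23)^3, which is positive for x < 23 and negative for x > 23. So f has a unique maximum at x = 23, and since 23 is a positive integer, the supremum over n ≥ 1 is attained at n = 23: d_23 = 25·23/(23 + 23)^2 = 25·23/2116 = 25/92. Hence ||D|| = 25/92.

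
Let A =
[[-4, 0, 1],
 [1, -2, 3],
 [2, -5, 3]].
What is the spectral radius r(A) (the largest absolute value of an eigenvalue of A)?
r(A) ≈ 4.3019

The eigenvalues of A are the roots of its characteristic polynomial. With M = A (coefficients from the trace, the sum of principal 2x2 minors, and det A):
  p(λ) = det(λ I - M) = λ^3 + 3λ^2 + 3λ + 37.
No integer candidate from the rational root theorem (±divisors of 37) is a root, so the roots are irrational. The cubic discriminant is Δ = -34992 < 0, so there is one real root and a complex-conjugate pair. p(-5) = -28 and p(-4) = 9 have opposite signs, so a root lies in (-5, -4); Newton's method refines it to λ ≈ -4.3019. Dividing out (λ - (-4.3019)) leaves approximately λ^2 - 1.3019λ + 8.6008. For λ^2 - 1.3019λ + 8.6008 the discriminant is -32.7082. It is negative, so the remaining roots are the complex-conjugate pair λ ≈ 0.651 ± 2.8596i. Their product equals the constant term, so |λ|^2 ≈ 8.6008 and |λ| ≈ 2.9327.
Thus the eigenvalues (to 4 decimals) are -4.3019 (modulus 4.3019); 0.651 ± 2.8596i (modulus 2.9327). The spectral radius is the largest modulus: r(A) ≈ 4.3019. (Cross-check: r(A) ≤ ||A||_2 ≈ 7.1327; equality holds whenever A is normal, though it can also hold for some non-normal A.)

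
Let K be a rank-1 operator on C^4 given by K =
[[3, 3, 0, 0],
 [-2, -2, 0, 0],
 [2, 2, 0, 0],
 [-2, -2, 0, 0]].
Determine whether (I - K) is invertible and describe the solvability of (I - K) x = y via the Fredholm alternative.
(I - K) is singular (det(I - K) = 0, i.e. 1 ∈ sigma(K)). (I - K) x = y is solvable iff y ⊥ ker((I - K)^*) = span{(1, 1, 0, 0)}, i.e. iff y_1 + y_2 = 0. When solvable, the solutions are x = y + c·(3, -2, 2, -2), c arbitrary (ker(I - K) = span{(3, -2, 2, -2)}, dimension 1).

K has rank 1, so it is an outer product K = u v^T: every row of K is a multiple of one row vector. Reading off the entries, u = (3, -2, 2, -2) and v = (1, 1, 0, 0) (row i of K equals u_i·v^T). A rank-one matrix u v^T satisfies K u = u (v·u) and kills the (3)-dimensional subspace v^⊥, so its characteristic polynomial is lambda^3 (lambda - v·u) with v·u = tr K = 1. Hence the eigenvalues of I - K are 1 (multiplicity 3) and 1 - (1) = 0, so det(I - K) = 0. (Direct check: I - K =
[[-2, -3, 0, 0],
 [2, 3, 0, 0],
 [-2, -2, 1, 0],
 [2, 2, 0, 1]]
has determinant 0.) So 1 is an eigenvalue of K and (I - K) is not invertible. The finite-dimensional Fredholm alternative says: either (I - K) is invertible, or ker(I - K) ≠ {0} and then range(I - K) = ker((I - K)^*)^⊥, with dim ker(I - K) = dim ker((I - K)^*). We are in the second case, so we need both kernels. Kernel of I - K: (I - K) u = u - u (v·u) = u - u = 0, so ker(I - K) = span{u} = span{(3, -2, 2, -2)} (it is exactly 1-dimensional because rank(I - K) = 3). Kernel of the adjoint: K is real, so (I - K)^* = I - K^T = I - v u^T, and (I - v u^T) v = v - v (u·v) = 0; hence ker((I - K)^*) = span{v} = span{(1, 1, 0, 0)}. Therefore (I - K) x = y is solvable iff <y, v> = 0, i.e. iff y_1 + y_2 = 0. When this holds, K y = u (v·y) = 0, so (I - K) y = y and x = y is a particular solution; the full solution set is the line x = y + c·u = y + c·(3, -2, 2, -2), c ∈ C.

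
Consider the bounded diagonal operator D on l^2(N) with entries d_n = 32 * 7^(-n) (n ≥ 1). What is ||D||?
||D|| = 32/7 (attained at n = 1)

For D diagonal, ||D|| = sup_n |d_n|. The sequence d_n = 32 * 7^(-n) is positive and strictly decreasing (ratio 7^(-1) < 1), so the supremum is d_1 = 32/7. Hence ||D|| = 32/7.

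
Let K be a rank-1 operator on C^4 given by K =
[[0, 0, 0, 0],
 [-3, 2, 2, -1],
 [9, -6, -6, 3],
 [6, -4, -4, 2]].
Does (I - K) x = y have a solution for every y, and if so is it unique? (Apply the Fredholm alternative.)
(I - K) is invertible (det(I - K) = 3 ≠ 0), so for every y in C^4 the equation (I - K) x = y has a unique solution.

K has rank 1, so it is an outer product K = u v^T: every row of K is a multiple of one row vector. Reading off the entries, u = (0, 1, -3, -2) and v = (-3, 2, 2, -1) (row i of K equals u_i·v^T). A rank-one matrix u v^T satisfies K u = u (v·u) and kills the (3)-dimensional subspace v^⊥, so its characteristic polynomial is lambda^3 (lambda - v·u) with v·u = tr K = -2. Hence the eigenvalues of I - K are 1 (multiplicity 3) and 1 - (-2) = 3, so det(I - K) = 3. (Direct check: I - K =
[[1, 0, 0, 0],
 [3, -1, -2, 1],
 [-9, 6, 7, -3],
 [-6, 4, 4, -1]]
has determinant 3.) The finite-dimensional Fredholm alternative says: either (I - K) is invertible, or ker(I - K) ≠ {0} and then range(I - K) = ker((I - K)^*)^⊥, with dim ker(I - K) = dim ker((I - K)^*). Since det(I - K) ≠ 0, 1 is not an eigenvalue of K and ker(I - K) = {0}, so we are in the first case: for every y there is a unique x = (I - K)^(-1) y. Explicitly, by the Sherman–Morrison formula, (I - u v^T)^(-1) = I + u v^T/(1 - v·u), i.e. (I - K)^(-1) = I + K/(3).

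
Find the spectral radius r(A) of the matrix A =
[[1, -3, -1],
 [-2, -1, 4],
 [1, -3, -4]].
r(A) ≈ 3.7608

The eigenvalues of A are the roots of its characteristic polynomial. With M = A (coefficients from the trace, the sum of principal 2x2 minors, and det A):
  p(λ) = det(λ I - M) = λ^3 + 4λ^2 + 6λ - 21.
No integer candidate from the rational root theorem (±divisors of 21) is a root, so the roots are irrational. The cubic discriminant is Δ = -15891 < 0, so there is one real root and a complex-conjugate pair. p(1) = -10 and p(2) = 15 have opposite signs, so a root lies in (1, 2); Newton's method refines it to λ ≈ 1.4848. Dividing out (λ - (1.4848)) leaves approximately λ^2 + 5.4848λ + 14.1436. For λ^2 + 5.4848λ + 14.1436 the discriminant is -26.4918. It is negative, so the remaining roots are the complex-conjugate pair λ ≈ -2.7424 ± 2.5735i. Their product equals the constant term, so |λ|^2 ≈ 14.1436 and |λ| ≈ 3.7608.
Thus the eigenvalues (to 4 decimals) are 1.4848 (modulus 1.4848); -2.7424 ± 2.5735i (modulus 3.7608). The spectral radius is the largest modulus: r(A) ≈ 3.7608. (Cross-check: r(A) ≤ ||A||_2 ≈ 6.6157; equality holds whenever A is normal, though it can also hold for some non-normal A.)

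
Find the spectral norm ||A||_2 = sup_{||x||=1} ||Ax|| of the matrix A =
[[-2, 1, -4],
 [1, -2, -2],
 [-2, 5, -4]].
||A||_2 ≈ 7.795 (= sqrt(largest eigenvalue of A^T A))

||A||_2 = sigma_max(A) = sqrt(lambda_max(A^T A)). Form the symmetric matrix M = A^T A =
[[9, -14, 14],
 [-14, 30, -20],
 [14, -20, 36]].
Its characteristic polynomial (trace, sum of principal 2x2 minors, determinant of M give the coefficients) is
  p(λ) = det(λ I - M) = λ^3 - 75λ^2 + 882λ - 1024.
No integer candidate from the rational root theorem (±divisors of 1024) is a root, so the roots are irrational. The cubic discriminant is Δ = 1094271876 > 0, so there are three distinct real roots. p(1) = -216 and p(2) = 448 have opposite signs, so a root lies in (1, 2); Newton's method refines it to λ ≈ 1.3028. p(12) = 488 and p(13) = -36 have opposite signs, so a root lies in (12, 13); Newton's method refines it to λ ≈ 12.9356. p(60) = -2104 and p(61) = 684 have opposite signs, so a root lies in (60, 61); Newton's method refines it to λ ≈ 60.7616. Check (Vieta): the three roots sum to 75, matching tr M = 75.
So the eigenvalues of A^T A are ≈ 1.3028, 12.9356, 60.7616 (all ≥ 0, as they must be for A^T A). The largest is λ_max ≈ 60.7616, hence ||A||_2 = sqrt(λ_max) ≈ 7.795.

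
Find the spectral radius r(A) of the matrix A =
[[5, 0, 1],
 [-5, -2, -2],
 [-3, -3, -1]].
r(A) ≈ 4.8375

The eigenvalues of A are the roots of its characteristic polynomial. With M = A (coefficients from the trace, the sum of principal 2x2 minors, and det A):
  p(λ) = det(λ I - M) = λ^3 - 2λ^2 - 16λ + 11.
No integer candidate from the rational root theorem (±divisors of 11) is a root, so the roots are irrational. The cubic discriminant is Δ = 20829 > 0, so there are three distinct real roots. p(-4) = -21 and p(-3) = 14 have opposite signs, so a root lies in (-4, -3); Newton's method refines it to λ ≈ -3.4892. p(0) = 11 and p(1) = -6 have opposite signs, so a root lies in (0, 1); Newton's method refines it to λ ≈ 0.6517. p(4) = -21 and p(5) = 6 have opposite signs, so a root lies in (4, 5); Newton's method refines it to λ ≈ 4.8375. Check (Vieta): the three roots sum to 2, matching tr M = 2.
Thus the eigenvalues (to 4 decimals) are -3.4892 (modulus 3.4892); 0.6517 (modulus 0.6517); 4.8375 (modulus 4.8375). The spectral radius is the largest modulus: r(A) ≈ 4.8375. (Cross-check: r(A) ≤ ||A||_2 ≈ 8.4571; equality holds whenever A is normal, though it can also hold for some non-normal A.)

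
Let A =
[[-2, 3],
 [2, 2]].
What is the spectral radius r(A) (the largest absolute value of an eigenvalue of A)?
r(A) = sqrt(40)/2 ≈ 3.1623

The eigenvalues of A are the roots of its characteristic polynomial. With M = A (coefficients from the trace and determinant):
  p(λ) = det(λ I - M) = λ^2 - 10.
For λ^2 - 10 the discriminant is 40. It is nonnegative but not a perfect square, so the roots are real and irrational: λ = ± sqrt(40)/2 ≈ 3.1623, -3.1623.
Thus the eigenvalues (to 4 decimals) are 3.1623 (modulus 3.1623); -3.1623 (modulus 3.1623). The spectral radius is the largest modulus: r(A) = sqrt(40)/2 ≈ 3.1623. (Cross-check: r(A) ≤ ||A||_2 ≈ 3.7016; equality holds whenever A is normal, though it can also hold for some non-normal A.)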